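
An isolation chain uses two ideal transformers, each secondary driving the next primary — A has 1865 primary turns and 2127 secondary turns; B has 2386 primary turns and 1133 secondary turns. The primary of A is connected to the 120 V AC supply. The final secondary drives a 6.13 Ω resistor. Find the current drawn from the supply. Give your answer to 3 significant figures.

Secondary of A: V = 120.00 × 2127/1865 = 136.86 V.
Secondary of B: V = 136.86 × 1133/2386 = 64.987 V.
I_load = 64.987/6.13 = 10.602 A, so P_out = 64.987 × 10.602 = 688.97 W.
All ideal ⇒ P_in = P_out, so I_supply = 688.97/120 = 5.74 A.

I_supply ≈ 5.74 A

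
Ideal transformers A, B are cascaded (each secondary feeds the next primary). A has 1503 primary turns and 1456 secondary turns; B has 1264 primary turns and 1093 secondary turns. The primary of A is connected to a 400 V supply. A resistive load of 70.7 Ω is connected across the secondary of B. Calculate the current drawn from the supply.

I_supply ≈ 3.97 A

After A: V = 400.00 × 1456/1503 = 387.49 V.
After B: V = 387.49 × 1093/1264 = 335.07 V.
I_load = 335.07/70.7 = 4.7393 A, so P_out = 335.07 × 4.7393 = 1588.0 W.
All ideal ⇒ P_in = P_out, so I_supply = 1588.0/400 = 3.97 A.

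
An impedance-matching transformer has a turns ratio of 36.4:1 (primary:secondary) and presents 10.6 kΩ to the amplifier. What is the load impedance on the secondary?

Z_s ≈ 8.00 Ω

Z_s = Z_p/(N_p/N_s)² = 10600/36.4² = 8.00 Ω.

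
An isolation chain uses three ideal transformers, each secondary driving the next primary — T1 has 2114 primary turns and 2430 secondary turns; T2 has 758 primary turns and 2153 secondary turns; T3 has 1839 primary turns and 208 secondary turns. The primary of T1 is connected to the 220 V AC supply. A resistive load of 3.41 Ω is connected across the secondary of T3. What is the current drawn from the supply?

I_supply ≈ 8.80 A

After T1: V = 220.00 × 2430/2114 = 252.89 V.
After T2: V = 252.89 × 2153/758 = 718.29 V.
After T3: V = 718.29 × 208/1839 = 81.242 V.
I_load = 81.242/3.41 = 23.825 A, so P_out = 81.242 × 23.825 = 1935.6 W.
All ideal ⇒ P_in = P_out, so I_supply = 1935.6/220 = 8.80 A.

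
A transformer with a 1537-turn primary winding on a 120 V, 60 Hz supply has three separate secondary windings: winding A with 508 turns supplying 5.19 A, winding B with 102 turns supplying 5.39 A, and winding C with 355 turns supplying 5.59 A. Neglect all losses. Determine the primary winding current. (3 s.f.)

V_A = 120 × 508/1537 = 39.662 V; V_B = 120 × 102/1537 = 7.9636 V; V_C = 120 × 355/1537 = 27.716 V.
P_out = V_A I_A + V_B I_B + V_C I_C = 39.662×5.19 + 7.9636×5.39 + 27.716×5.59 = 205.84 + 42.924 + 154.93 = 403.70 W.
Ideal ⇒ P_in = P_out, so I_p = P_out/V_p = 403.70/120 = 3.36 A.

I_p ≈ 3.36 A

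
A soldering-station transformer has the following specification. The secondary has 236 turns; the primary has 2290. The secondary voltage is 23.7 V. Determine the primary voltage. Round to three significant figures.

V_p ≈ 230 V

V_p/V_s = N_p/N_s, so V_p = 23.7 × 2290/236 = 230 V.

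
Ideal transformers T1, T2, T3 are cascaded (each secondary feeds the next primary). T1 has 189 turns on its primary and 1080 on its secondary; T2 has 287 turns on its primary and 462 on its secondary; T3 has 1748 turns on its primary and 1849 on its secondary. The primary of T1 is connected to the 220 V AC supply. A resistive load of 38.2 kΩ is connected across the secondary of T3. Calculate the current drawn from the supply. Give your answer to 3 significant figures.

I_supply ≈ 0.545 A

After T1: V = 220.00 × 1080/189 = 1257.1 V.
After T2: V = 1257.1 × 462/287 = 2023.7 V.
After T3: V = 2023.7 × 1849/1748 = 2140.6 V.
I_load = 2140.6/38200 = 0.056037 A, so P_out = 2140.6 × 0.056037 = 119.95 W.
All ideal ⇒ P_in = P_out, so I_supply = 119.95/220 = 0.545 A.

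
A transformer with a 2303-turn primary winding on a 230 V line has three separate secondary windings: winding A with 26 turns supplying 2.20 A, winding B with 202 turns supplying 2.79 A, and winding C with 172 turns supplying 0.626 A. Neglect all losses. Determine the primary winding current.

V_A = 230 × 26/2303 = 2.5966 V; V_B = 230 × 202/2303 = 20.174 V; V_C = 230 × 172/2303 = 17.178 V.
P_out = V_A I_A + V_B I_B + V_C I_C = 2.5966×2.20 + 20.174×2.79 + 17.178×0.626 = 5.7125 + 56.285 + 10.753 = 72.750 W.
Ideal ⇒ P_in = P_out, so I_p = P_out/V_p = 72.750/230 = 0.316 A.

I_p ≈ 0.316 A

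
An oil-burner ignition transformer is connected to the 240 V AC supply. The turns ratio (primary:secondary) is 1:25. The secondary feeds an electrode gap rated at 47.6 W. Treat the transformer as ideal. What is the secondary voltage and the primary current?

V_s = V_p × N_s/N_p = 240 × 25/1 = 6000.0 V.
I_s = P/V_s = 47.6/6000.0 = 0.0079333 A.
I_p = I_s × N_s/N_p = 0.0079333 × 25/1 = 0.198 A.

V_s ≈ 6000 V, I_p ≈ 0.198 A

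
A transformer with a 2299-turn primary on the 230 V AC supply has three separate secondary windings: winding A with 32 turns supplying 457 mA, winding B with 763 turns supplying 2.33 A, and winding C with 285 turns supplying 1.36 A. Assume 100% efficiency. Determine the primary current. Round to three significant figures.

V_A = 230 × 32/2299 = 3.2014 V; V_B = 230 × 763/2299 = 76.333 V; V_C = 230 × 285/2299 = 28.512 V.
P_out = V_A I_A + V_B I_B + V_C I_C = 3.2014×0.457 + 76.333×2.33 + 28.512×1.36 = 1.4630 + 177.86 + 38.777 = 218.10 W.
Ideal ⇒ P_in = P_out, so I_p = P_out/V_p = 218.10/230 = 0.948 A.

I_p ≈ 0.948 A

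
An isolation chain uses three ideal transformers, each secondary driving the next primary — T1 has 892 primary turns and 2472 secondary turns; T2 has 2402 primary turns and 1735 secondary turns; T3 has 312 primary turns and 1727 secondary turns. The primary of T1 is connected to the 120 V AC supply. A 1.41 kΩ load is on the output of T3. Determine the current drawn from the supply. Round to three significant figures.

Secondary of T1: V = 120.00 × 2472/892 = 332.56 V.
Secondary of T2: V = 332.56 × 1735/2402 = 240.21 V.
Secondary of T3: V = 240.21 × 1727/312 = 1329.6 V.
I_load = 1329.6/1410 = 0.94300 A, so P_out = 1329.6 × 0.94300 = 1253.8 W.
All ideal ⇒ P_in = P_out, so I_supply = 1253.8/120 = 10.4 A.

I_supply ≈ 10.4 A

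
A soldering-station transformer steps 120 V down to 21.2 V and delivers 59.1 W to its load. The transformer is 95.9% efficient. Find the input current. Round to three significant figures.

P_in = P_out/η = 59.1/0.959 = 61.627 W.
I_in = P_in/V_in = 61.627/120 = 0.514 A.

I_in ≈ 0.514 A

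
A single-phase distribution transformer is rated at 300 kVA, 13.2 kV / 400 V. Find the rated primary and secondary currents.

I_p ≈ 22.7 A, I_s ≈ 750 A

I_p = S/V_p = 300000/13200 = 22.7 A.
I_s = S/V_s = 300000/400 = 750 A.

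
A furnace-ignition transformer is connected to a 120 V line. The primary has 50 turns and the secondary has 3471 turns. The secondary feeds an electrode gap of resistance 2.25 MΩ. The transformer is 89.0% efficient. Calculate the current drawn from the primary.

I_p ≈ 0.289 A

V_s = 120 × 3471/50 = 8330.4 V.
I_s = V_s/R = 8330.4/(2.25×10^6) = 0.0037024 A.
P_out = V_s I_s = 8330.4 × 0.0037024 = 30.842 W.
P_in = P_out/η = 30.842/0.890 = 34.654 W.
I_p = P_in/V_p = 34.654/120 = 0.289 A.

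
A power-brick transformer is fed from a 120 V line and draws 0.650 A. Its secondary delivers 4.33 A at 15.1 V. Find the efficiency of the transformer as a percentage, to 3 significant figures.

P_in = 120 × 0.650 = 78.0000 W.
P_out = 15.1 × 4.33 = 65.3830 W.
η = P_out/P_in = 65.3830/78.0000 = 0.838.

η ≈ 83.8%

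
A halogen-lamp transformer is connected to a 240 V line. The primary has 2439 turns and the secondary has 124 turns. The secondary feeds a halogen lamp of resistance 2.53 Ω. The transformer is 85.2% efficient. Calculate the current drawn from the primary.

I_p ≈ 0.288 A

V_s = 240 × 124/2439 = 12.202 V.
I_s = V_s/R = 12.202/2.53 = 4.8228 A.
P_out = V_s I_s = 12.202 × 4.8228 = 58.847 W.
P_in = P_out/η = 58.847/0.852 = 69.069 W.
I_p = P_in/V_p = 69.069/240 = 0.288 A.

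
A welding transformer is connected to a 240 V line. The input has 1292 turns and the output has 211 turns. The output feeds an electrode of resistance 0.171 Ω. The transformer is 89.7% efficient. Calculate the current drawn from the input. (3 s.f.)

V_out = 240 × 211/1292 = 39.195 V.
I_out = V_out/R = 39.195/0.171 = 229.21 A.
P_out = V_out I_out = 39.195 × 229.21 = 8983.9 W.
P_in = P_out/η = 8983.9/0.897 = 10016 W.
I_in = P_in/V_in = 10016/240 = 41.7 A.

I_in ≈ 41.7 A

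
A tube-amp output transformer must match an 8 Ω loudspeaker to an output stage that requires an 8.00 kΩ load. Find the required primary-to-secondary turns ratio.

N_p/N_s ≈ 31.6

Z_p/Z_s = (N_p/N_s)², so N_p/N_s = √(8000/8) = √1000 = 31.6.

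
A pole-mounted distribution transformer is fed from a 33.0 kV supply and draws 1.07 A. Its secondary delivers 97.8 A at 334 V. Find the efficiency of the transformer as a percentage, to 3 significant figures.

η ≈ 92.5%

P_in = 33000 × 1.07 = 35310.0 W.
P_out = 334 × 97.8 = 32665.2 W.
η = P_out/P_in = 32665.2/35310.0 = 0.925.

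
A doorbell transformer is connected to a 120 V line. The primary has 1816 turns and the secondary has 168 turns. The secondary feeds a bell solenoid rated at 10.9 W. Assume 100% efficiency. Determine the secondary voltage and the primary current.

V_s ≈ 11.1 V, I_p ≈ 0.0908 A

V_s = V_p × N_s/N_p = 120 × 168/1816 = 11.101 V.
I_s = P/V_s = 10.9/11.101 = 0.98187 A.
I_p = I_s × N_s/N_p = 0.98187 × 168/1816 = 0.0908 A.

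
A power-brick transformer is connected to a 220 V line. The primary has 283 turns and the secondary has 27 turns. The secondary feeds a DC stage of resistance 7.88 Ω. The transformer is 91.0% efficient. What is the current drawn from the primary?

V_s = 220 × 27/283 = 20.989 V.
I_s = V_s/R = 20.989/7.88 = 2.6636 A.
P_out = V_s I_s = 20.989 × 2.6636 = 55.908 W.
P_in = P_out/η = 55.908/0.910 = 61.437 W.
I_p = P_in/V_p = 61.437/220 = 0.279 A.

I_p ≈ 0.279 A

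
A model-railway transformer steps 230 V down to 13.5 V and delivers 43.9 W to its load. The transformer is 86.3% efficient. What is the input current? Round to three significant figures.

I_in ≈ 0.221 A

P_in = P_out/η = 43.9/0.863 = 50.869 W.
I_in = P_in/V_in = 50.869/230 = 0.221 A.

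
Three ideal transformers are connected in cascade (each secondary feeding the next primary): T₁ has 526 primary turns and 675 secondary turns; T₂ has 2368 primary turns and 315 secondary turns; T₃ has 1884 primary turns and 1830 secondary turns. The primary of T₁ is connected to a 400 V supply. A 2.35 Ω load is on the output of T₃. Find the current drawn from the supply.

I_supply ≈ 4.68 A

After T₁: V = 400.00 × 675/526 = 513.31 V.
After T₂: V = 513.31 × 315/2368 = 68.282 V.
After T₃: V = 68.282 × 1830/1884 = 66.325 V.
I_load = 66.325/2.35 = 28.223 A, so P_out = 66.325 × 28.223 = 1871.9 W.
All ideal ⇒ P_in = P_out, so I_supply = 1871.9/400 = 4.68 A.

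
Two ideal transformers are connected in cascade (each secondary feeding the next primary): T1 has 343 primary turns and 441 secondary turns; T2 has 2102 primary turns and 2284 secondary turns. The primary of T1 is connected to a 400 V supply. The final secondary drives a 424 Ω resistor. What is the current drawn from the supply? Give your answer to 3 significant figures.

I_supply ≈ 1.84 A

Secondary of T1: V = 400.00 × 441/343 = 514.29 V.
Secondary of T2: V = 514.29 × 2284/2102 = 558.81 V.
I_load = 558.81/424 = 1.3180 A, so P_out = 558.81 × 1.3180 = 736.50 W.
All ideal ⇒ P_in = P_out, so I_supply = 736.50/400 = 1.84 A.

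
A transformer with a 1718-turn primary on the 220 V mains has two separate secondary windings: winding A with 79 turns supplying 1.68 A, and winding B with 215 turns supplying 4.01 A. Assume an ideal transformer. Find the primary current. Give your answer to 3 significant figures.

V_A = 220 × 79/1718 = 10.116 V; V_B = 220 × 215/1718 = 27.532 V.
P_out = V_A I_A + V_B I_B = 10.116×1.68 + 27.532×4.01 = 16.996 + 110.40 = 127.40 W.
Ideal ⇒ P_in = P_out, so I_p = P_out/V_p = 127.40/220 = 0.579 A.

I_p ≈ 0.579 A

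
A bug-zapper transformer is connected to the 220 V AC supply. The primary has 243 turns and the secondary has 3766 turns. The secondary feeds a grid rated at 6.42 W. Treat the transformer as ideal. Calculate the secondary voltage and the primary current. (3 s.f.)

V_s ≈ 3410 V, I_p ≈ 0.0292 A

V_s = V_p × N_s/N_p = 220 × 3766/243 = 3409.5 V.
I_s = P/V_s = 6.42/3409.5 = 0.0018829 A.
I_p = I_s × N_s/N_p = 0.0018829 × 3766/243 = 0.0292 A.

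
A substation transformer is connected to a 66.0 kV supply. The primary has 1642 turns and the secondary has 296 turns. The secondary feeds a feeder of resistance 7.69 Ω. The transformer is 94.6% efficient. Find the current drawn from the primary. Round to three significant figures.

I_p ≈ 295 A

V_s = 66000 × 296/1642 = 11898 V.
I_s = V_s/R = 11898/7.69 = 1547.2 A.
P_out = V_s I_s = 11898 × 1547.2 = 1.8408×10^7 W.
P_in = P_out/η = 1.8408×10^7/0.946 = 1.9458×10^7 W.
I_p = P_in/V_p = 1.9458×10^7/66000 = 295 A.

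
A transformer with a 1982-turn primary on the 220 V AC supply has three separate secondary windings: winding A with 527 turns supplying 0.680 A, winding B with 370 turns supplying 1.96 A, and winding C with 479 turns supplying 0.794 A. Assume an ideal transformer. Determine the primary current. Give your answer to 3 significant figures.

I_p ≈ 0.739 A

V_A = 220 × 527/1982 = 58.496 V; V_B = 220 × 370/1982 = 41.070 V; V_C = 220 × 479/1982 = 53.169 V.
P_out = V_A I_A + V_B I_B + V_C I_C = 58.496×0.680 + 41.070×1.96 + 53.169×0.794 = 39.778 + 80.496 + 42.216 = 162.49 W.
Ideal ⇒ P_in = P_out, so I_p = P_out/V_p = 162.49/220 = 0.739 A.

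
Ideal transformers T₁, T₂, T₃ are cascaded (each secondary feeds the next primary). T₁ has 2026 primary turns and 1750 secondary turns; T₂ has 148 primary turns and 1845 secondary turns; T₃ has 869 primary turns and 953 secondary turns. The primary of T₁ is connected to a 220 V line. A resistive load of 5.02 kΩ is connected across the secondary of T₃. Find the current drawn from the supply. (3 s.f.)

I_supply ≈ 6.11 A

After T₁: V = 220.00 × 1750/2026 = 190.03 V.
After T₂: V = 190.03 × 1845/148 = 2369.0 V.
After T₃: V = 2369.0 × 953/869 = 2597.9 V.
I_load = 2597.9/5020 = 0.51752 A, so P_out = 2597.9 × 0.51752 = 1344.5 W.
All ideal ⇒ P_in = P_out, so I_supply = 1344.5/220 = 6.11 A.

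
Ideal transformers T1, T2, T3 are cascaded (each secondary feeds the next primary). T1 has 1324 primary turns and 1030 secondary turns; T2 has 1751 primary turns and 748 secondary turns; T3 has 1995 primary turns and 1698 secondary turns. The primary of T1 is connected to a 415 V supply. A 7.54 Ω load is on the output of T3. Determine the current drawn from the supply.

Secondary of T1: V = 415.00 × 1030/1324 = 322.85 V.
Secondary of T2: V = 322.85 × 748/1751 = 137.92 V.
Secondary of T3: V = 137.92 × 1698/1995 = 117.38 V.
I_load = 117.38/7.54 = 15.568 A, so P_out = 117.38 × 15.568 = 1827.4 W.
All ideal ⇒ P_in = P_out, so I_supply = 1827.4/415 = 4.40 A.

I_supply ≈ 4.40 A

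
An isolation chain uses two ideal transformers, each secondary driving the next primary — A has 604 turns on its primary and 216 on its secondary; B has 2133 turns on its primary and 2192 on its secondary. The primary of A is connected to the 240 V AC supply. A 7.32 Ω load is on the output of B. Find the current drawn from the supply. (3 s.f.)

After A: V = 240.00 × 216/604 = 85.828 V.
After B: V = 85.828 × 2192/2133 = 88.202 V.
I_load = 88.202/7.32 = 12.049 A, so P_out = 88.202 × 12.049 = 1062.8 W.
All ideal ⇒ P_in = P_out, so I_supply = 1062.8/240 = 4.43 A.

I_supply ≈ 4.43 A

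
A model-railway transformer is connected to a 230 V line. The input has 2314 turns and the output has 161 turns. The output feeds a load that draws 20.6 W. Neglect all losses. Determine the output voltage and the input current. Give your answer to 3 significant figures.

V_out ≈ 16.0 V, I_in ≈ 0.0896 A

V_out = V_in × N_out/N_in = 230 × 161/2314 = 16.003 V.
I_out = P/V_out = 20.6/16.003 = 1.2873 A.
I_in = I_out × N_out/N_in = 1.2873 × 161/2314 = 0.0896 A.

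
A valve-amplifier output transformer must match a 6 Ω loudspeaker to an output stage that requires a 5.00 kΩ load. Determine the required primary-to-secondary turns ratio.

N_p/N_s ≈ 28.9

Z_p/Z_s = (N_p/N_s)², so N_p/N_s = √(5000/6) = √833 = 28.9.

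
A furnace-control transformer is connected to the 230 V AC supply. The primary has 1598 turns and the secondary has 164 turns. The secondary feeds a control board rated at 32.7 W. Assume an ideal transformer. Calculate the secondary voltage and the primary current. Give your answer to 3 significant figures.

V_s ≈ 23.6 V, I_p ≈ 0.142 A

V_s = V_p × N_s/N_p = 230 × 164/1598 = 23.605 V.
I_s = P/V_s = 32.7/23.605 = 1.3853 A.
I_p = I_s × N_s/N_p = 1.3853 × 164/1598 = 0.142 A.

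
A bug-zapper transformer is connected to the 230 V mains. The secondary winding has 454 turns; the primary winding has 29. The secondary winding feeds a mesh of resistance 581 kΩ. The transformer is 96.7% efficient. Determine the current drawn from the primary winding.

V_s = 230 × 454/29 = 3600.7 V.
I_s = V_s/R = 3600.7/581000 = 0.0061974 A.
P_out = V_s I_s = 3600.7 × 0.0061974 = 22.315 W.
P_in = P_out/η = 22.315/0.967 = 23.076 W.
I_p = P_in/V_p = 23.076/230 = 0.100 A.

I_p ≈ 0.100 A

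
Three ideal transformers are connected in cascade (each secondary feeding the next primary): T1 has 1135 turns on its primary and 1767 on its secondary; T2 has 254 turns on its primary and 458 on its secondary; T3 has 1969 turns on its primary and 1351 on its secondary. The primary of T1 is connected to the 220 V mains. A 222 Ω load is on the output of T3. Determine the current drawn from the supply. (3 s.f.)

After T1: V = 220.00 × 1767/1135 = 342.50 V.
After T2: V = 342.50 × 458/254 = 617.58 V.
After T3: V = 617.58 × 1351/1969 = 423.75 V.
I_load = 423.75/222 = 1.9088 A, so P_out = 423.75 × 1.9088 = 808.83 W.
All ideal ⇒ P_in = P_out, so I_supply = 808.83/220 = 3.68 A.

I_supply ≈ 3.68 A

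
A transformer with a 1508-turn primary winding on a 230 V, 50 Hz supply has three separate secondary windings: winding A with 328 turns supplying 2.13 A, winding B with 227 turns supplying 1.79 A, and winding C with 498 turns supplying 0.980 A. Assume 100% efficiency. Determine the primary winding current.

I_p ≈ 1.06 A

V_A = 230 × 328/1508 = 50.027 V; V_B = 230 × 227/1508 = 34.622 V; V_C = 230 × 498/1508 = 75.955 V.
P_out = V_A I_A + V_B I_B + V_C I_C = 50.027×2.13 + 34.622×1.79 + 75.955×0.980 = 106.56 + 61.973 + 74.436 = 242.97 W.
Ideal ⇒ P_in = P_out, so I_p = P_out/V_p = 242.97/230 = 1.06 A.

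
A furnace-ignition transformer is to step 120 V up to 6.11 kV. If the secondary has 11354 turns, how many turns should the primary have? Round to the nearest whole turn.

N_p = 223 turns

N_p/N_s = V_p/V_s, so N_p = 11354 × 120/6110 = 223.0 ≈ 223 turns.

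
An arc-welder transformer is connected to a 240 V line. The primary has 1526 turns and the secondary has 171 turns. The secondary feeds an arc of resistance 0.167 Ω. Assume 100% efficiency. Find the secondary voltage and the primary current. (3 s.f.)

V_s ≈ 26.9 V, I_p ≈ 18.0 A

V_s = V_p × N_s/N_p = 240 × 171/1526 = 26.894 V.
I_s = V_s/R = 26.894/0.167 = 161.04 A.
I_p = I_s × N_s/N_p = 161.04 × 171/1526 = 18.0 A.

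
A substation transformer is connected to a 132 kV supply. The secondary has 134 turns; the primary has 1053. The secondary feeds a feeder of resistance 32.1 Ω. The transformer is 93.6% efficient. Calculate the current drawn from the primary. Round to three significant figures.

V_s = 132000 × 134/1053 = 16798 V.
I_s = V_s/R = 16798/32.1 = 523.29 A.
P_out = V_s I_s = 16798 × 523.29 = 8.7901×10^6 W.
P_in = P_out/η = 8.7901×10^6/0.936 = 9.3912×10^6 W.
I_p = P_in/V_p = 9.3912×10^6/132000 = 71.1 A.

I_p ≈ 71.1 A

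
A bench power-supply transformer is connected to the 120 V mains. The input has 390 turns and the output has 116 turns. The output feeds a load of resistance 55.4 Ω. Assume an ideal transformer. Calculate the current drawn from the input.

I_in ≈ 0.192 A

V_out = V_in × N_out/N_in = 120 × 116/390 = 35.692 V.
I_out = V_out/R = 35.692/55.4 = 0.64427 A.
For an ideal transformer I_in N_in = I_out N_out, so I_in = 0.64427 × 116/390 = 0.192 A.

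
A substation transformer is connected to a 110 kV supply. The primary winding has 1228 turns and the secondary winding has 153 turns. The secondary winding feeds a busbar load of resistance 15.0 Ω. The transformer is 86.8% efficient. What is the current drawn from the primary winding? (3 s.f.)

V_s = 110000 × 153/1228 = 13705 V.
I_s = V_s/R = 13705/15.0 = 913.68 A.
P_out = V_s I_s = 13705 × 913.68 = 1.2522×10^7 W.
P_in = P_out/η = 1.2522×10^7/0.868 = 1.4426×10^7 W.
I_p = P_in/V_p = 1.4426×10^7/110000 = 131 A.

I_p ≈ 131 A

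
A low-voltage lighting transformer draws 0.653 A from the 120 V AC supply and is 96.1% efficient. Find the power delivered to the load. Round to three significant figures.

P_in = V_p I_p = 120 × 0.653 = 78.360 W.
P_out = η P_in = 0.961 × 78.360 = 75.3 W.

P_out ≈ 75.3 W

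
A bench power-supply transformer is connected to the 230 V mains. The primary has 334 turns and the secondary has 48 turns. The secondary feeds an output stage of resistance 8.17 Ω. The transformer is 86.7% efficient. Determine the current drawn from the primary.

I_p ≈ 0.671 A

V_s = 230 × 48/334 = 33.054 V.
I_s = V_s/R = 33.054/8.17 = 4.0458 A.
P_out = V_s I_s = 33.054 × 4.0458 = 133.73 W.
P_in = P_out/η = 133.73/0.867 = 154.24 W.
I_p = P_in/V_p = 154.24/230 = 0.671 A.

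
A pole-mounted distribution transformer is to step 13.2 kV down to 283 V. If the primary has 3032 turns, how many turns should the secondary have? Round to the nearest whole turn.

N_s = 65 turns

N_s/N_p = V_s/V_p, so N_s = 3032 × 283/13200 = 65.0 ≈ 65 turns.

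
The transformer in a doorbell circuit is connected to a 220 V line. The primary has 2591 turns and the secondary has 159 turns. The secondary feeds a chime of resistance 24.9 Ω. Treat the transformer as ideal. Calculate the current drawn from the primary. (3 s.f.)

V_s = V_p × N_s/N_p = 220 × 159/2591 = 13.501 V.
I_s = V_s/R = 13.501/24.9 = 0.54219 A.
For an ideal transformer I_p N_p = I_s N_s, so I_p = 0.54219 × 159/2591 = 0.0333 A.

I_p ≈ 0.0333 A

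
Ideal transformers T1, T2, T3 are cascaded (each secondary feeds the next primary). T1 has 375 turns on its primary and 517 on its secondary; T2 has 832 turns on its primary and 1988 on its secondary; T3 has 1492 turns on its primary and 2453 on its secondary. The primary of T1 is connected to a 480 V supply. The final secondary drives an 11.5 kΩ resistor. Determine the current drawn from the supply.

Secondary of T1: V = 480.00 × 517/375 = 661.76 V.
Secondary of T2: V = 661.76 × 1988/832 = 1581.2 V.
Secondary of T3: V = 1581.2 × 2453/1492 = 2599.7 V.
I_load = 2599.7/11500 = 0.22606 A, so P_out = 2599.7 × 0.22606 = 587.69 W.
All ideal ⇒ P_in = P_out, so I_supply = 587.69/480 = 1.22 A.

I_supply ≈ 1.22 A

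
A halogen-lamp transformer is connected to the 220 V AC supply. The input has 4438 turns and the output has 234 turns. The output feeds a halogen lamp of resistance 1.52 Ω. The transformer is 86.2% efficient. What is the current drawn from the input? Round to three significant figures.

I_in ≈ 0.467 A

V_out = 220 × 234/4438 = 11.600 V.
I_out = V_out/R = 11.600/1.52 = 7.6315 A.
P_out = V_out I_out = 11.600 × 7.6315 = 88.524 W.
P_in = P_out/η = 88.524/0.862 = 102.70 W.
I_in = P_in/V_in = 102.70/220 = 0.467 A.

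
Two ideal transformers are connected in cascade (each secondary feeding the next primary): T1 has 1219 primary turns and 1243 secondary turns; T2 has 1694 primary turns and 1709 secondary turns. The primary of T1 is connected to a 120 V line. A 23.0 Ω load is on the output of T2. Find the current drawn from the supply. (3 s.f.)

Secondary of T1: V = 120.00 × 1243/1219 = 122.36 V.
Secondary of T2: V = 122.36 × 1709/1694 = 123.45 V.
I_load = 123.45/23.0 = 5.3672 A, so P_out = 123.45 × 5.3672 = 662.56 W.
All ideal ⇒ P_in = P_out, so I_supply = 662.56/120 = 5.52 A.

I_supply ≈ 5.52 A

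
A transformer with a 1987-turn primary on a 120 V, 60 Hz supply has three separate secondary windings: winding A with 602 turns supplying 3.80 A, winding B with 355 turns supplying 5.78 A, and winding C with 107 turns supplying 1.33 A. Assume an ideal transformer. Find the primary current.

I_p ≈ 2.26 A

V_A = 120 × 602/1987 = 36.356 V; V_B = 120 × 355/1987 = 21.439 V; V_C = 120 × 107/1987 = 6.4620 V.
P_out = V_A I_A + V_B I_B + V_C I_C = 36.356×3.80 + 21.439×5.78 + 6.4620×1.33 = 138.15 + 123.92 + 8.5945 = 270.67 W.
Ideal ⇒ P_in = P_out, so I_p = P_out/V_p = 270.67/120 = 2.26 A.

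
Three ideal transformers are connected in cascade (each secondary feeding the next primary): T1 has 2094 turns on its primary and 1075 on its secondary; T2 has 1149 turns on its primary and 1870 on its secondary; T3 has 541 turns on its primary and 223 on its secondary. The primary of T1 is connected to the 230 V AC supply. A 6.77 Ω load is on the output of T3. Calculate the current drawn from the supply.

I_supply ≈ 4.03 A

Secondary of T1: V = 230.00 × 1075/2094 = 118.08 V.
Secondary of T2: V = 118.08 × 1870/1149 = 192.17 V.
Secondary of T3: V = 192.17 × 223/541 = 79.212 V.
I_load = 79.212/6.77 = 11.700 A, so P_out = 79.212 × 11.700 = 926.81 W.
All ideal ⇒ P_in = P_out, so I_supply = 926.81/230 = 4.03 A.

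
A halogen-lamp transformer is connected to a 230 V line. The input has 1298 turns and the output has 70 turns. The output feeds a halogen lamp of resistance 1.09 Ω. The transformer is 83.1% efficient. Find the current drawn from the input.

I_in ≈ 0.738 A

V_out = 230 × 70/1298 = 12.404 V.
I_out = V_out/R = 12.404/1.09 = 11.380 A.
P_out = V_out I_out = 12.404 × 11.380 = 141.15 W.
P_in = P_out/η = 141.15/0.831 = 169.85 W.
I_in = P_in/V_in = 169.85/230 = 0.738 A.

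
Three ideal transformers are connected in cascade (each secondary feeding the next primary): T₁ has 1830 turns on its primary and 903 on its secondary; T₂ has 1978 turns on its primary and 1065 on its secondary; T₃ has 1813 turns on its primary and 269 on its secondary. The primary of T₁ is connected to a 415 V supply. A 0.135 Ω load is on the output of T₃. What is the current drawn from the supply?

I_supply ≈ 4.78 A

After T₁: V = 415.00 × 903/1830 = 204.78 V.
After T₂: V = 204.78 × 1065/1978 = 110.26 V.
After T₃: V = 110.26 × 269/1813 = 16.359 V.
I_load = 16.359/0.135 = 121.18 A, so P_out = 16.359 × 121.18 = 1982.4 W.
All ideal ⇒ P_in = P_out, so I_supply = 1982.4/415 = 4.78 A.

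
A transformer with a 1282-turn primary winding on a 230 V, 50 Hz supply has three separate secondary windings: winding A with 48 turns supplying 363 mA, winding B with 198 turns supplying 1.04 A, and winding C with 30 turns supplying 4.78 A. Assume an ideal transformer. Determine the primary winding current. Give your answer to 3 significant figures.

V_A = 230 × 48/1282 = 8.6115 V; V_B = 230 × 198/1282 = 35.523 V; V_C = 230 × 30/1282 = 5.3822 V.
P_out = V_A I_A + V_B I_B + V_C I_C = 8.6115×0.363 + 35.523×1.04 + 5.3822×4.78 = 3.1260 + 36.944 + 25.727 = 65.797 W.
Ideal ⇒ P_in = P_out, so I_p = P_out/V_p = 65.797/230 = 0.286 A.

I_p ≈ 0.286 A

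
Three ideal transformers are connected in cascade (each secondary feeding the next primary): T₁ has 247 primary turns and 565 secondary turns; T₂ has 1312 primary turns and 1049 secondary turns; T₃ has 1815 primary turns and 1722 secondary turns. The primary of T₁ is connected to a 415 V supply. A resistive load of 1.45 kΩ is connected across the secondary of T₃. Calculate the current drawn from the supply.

After T₁: V = 415.00 × 565/247 = 949.29 V.
After T₂: V = 949.29 × 1049/1312 = 759.00 V.
After T₃: V = 759.00 × 1722/1815 = 720.11 V.
I_load = 720.11/1450 = 0.49663 A, so P_out = 720.11 × 0.49663 = 357.62 W.
All ideal ⇒ P_in = P_out, so I_supply = 357.62/415 = 0.862 A.

I_supply ≈ 0.862 A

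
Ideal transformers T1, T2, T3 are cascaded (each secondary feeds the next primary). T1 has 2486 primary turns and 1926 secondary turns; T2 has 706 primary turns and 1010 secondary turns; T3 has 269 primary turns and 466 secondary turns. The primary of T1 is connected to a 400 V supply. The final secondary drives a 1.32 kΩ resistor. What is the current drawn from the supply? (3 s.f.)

I_supply ≈ 1.12 A

Secondary of T1: V = 400.00 × 1926/2486 = 309.90 V.
Secondary of T2: V = 309.90 × 1010/706 = 443.33 V.
Secondary of T3: V = 443.33 × 466/269 = 768.01 V.
I_load = 768.01/1320 = 0.58182 A, so P_out = 768.01 × 0.58182 = 446.85 W.
All ideal ⇒ P_in = P_out, so I_supply = 446.85/400 = 1.12 A.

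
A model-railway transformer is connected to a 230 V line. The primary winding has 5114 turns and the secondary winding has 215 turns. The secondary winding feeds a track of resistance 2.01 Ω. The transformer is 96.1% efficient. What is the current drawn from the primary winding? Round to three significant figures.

I_p ≈ 0.210 A

V_s = 230 × 215/5114 = 9.6695 V.
I_s = V_s/R = 9.6695/2.01 = 4.8107 A.
P_out = V_s I_s = 9.6695 × 4.8107 = 46.517 W.
P_in = P_out/η = 46.517/0.961 = 48.405 W.
I_p = P_in/V_p = 48.405/230 = 0.210 A.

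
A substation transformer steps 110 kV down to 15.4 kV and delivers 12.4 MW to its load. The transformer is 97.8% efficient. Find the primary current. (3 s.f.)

P_in = P_out/η = 1.24×10^7/0.978 = 1.2679×10^7 W.
I_p = P_in/V_p = 1.2679×10^7/110000 = 115 A.

I_p ≈ 115 A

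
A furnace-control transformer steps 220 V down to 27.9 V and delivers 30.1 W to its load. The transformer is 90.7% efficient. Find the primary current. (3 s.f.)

P_in = P_out/η = 30.1/0.907 = 33.186 W.
I_p = P_in/V_p = 33.186/220 = 0.151 A.

I_p ≈ 0.151 A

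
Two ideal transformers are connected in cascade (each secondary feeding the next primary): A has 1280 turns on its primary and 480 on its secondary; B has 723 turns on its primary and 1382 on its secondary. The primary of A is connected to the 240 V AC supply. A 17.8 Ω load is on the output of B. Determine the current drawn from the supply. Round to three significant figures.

I_supply ≈ 6.93 A

Secondary of A: V = 240.00 × 480/1280 = 90.000 V.
Secondary of B: V = 90.000 × 1382/723 = 172.03 V.
I_load = 172.03/17.8 = 9.6648 A, so P_out = 172.03 × 9.6648 = 1662.7 W.
All ideal ⇒ P_in = P_out, so I_supply = 1662.7/240 = 6.93 A.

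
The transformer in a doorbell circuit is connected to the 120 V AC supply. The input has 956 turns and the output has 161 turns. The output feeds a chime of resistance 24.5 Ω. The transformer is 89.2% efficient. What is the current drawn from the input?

V_out = 120 × 161/956 = 20.209 V.
I_out = V_out/R = 20.209/24.5 = 0.82487 A.
P_out = V_out I_out = 20.209 × 0.82487 = 16.670 W.
P_in = P_out/η = 16.670/0.892 = 18.688 W.
I_in = P_in/V_in = 18.688/120 = 0.156 A.

I_in ≈ 0.156 A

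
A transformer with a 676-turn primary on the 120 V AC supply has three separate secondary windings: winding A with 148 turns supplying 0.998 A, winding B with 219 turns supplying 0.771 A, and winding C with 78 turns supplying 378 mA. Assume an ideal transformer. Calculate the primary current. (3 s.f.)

I_p ≈ 0.512 A

V_A = 120 × 148/676 = 26.272 V; V_B = 120 × 219/676 = 38.876 V; V_C = 120 × 78/676 = 13.846 V.
P_out = V_A I_A + V_B I_B + V_C I_C = 26.272×0.998 + 38.876×0.771 + 13.846×0.378 = 26.220 + 29.973 + 5.2338 = 61.427 W.
Ideal ⇒ P_in = P_out, so I_p = P_out/V_p = 61.427/120 = 0.512 A.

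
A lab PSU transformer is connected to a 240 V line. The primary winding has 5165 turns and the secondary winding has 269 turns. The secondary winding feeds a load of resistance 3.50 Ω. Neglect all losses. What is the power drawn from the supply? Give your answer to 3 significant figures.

P ≈ 44.6 W

V_s = V_p × N_s/N_p = 240 × 269/5165 = 12.500 V.
I_s = V_s/R = 12.500/3.50 = 3.5713 A.
I_p = I_s × N_s/N_p = 3.5713 × 269/5165 = 0.18600 A.
P = V_p I_p = 240 × 0.18600 = 44.6 W.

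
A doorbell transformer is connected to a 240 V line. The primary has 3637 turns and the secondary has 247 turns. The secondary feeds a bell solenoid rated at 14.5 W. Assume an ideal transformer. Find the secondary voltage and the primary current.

V_s = V_p × N_s/N_p = 240 × 247/3637 = 16.299 V.
I_s = P/V_s = 14.5/16.299 = 0.88962 A.
I_p = I_s × N_s/N_p = 0.88962 × 247/3637 = 0.0604 A.

V_s ≈ 16.3 V, I_p ≈ 0.0604 A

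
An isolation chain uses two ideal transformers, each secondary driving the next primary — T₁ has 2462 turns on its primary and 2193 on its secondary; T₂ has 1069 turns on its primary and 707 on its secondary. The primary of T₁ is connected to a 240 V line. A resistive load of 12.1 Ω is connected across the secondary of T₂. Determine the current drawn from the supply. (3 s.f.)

I_supply ≈ 6.88 A

After T₁: V = 240.00 × 2193/2462 = 213.78 V.
After T₂: V = 213.78 × 707/1069 = 141.39 V.
I_load = 141.39/12.1 = 11.685 A, so P_out = 141.39 × 11.685 = 1652.0 W.
All ideal ⇒ P_in = P_out, so I_supply = 1652.0/240 = 6.88 A.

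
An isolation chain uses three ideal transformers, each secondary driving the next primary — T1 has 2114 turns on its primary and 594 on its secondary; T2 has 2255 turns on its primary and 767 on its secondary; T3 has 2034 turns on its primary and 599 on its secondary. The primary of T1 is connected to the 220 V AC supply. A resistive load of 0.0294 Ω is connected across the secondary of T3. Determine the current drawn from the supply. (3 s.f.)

Secondary of T1: V = 220.00 × 594/2114 = 61.816 V.
Secondary of T2: V = 61.816 × 767/2255 = 21.026 V.
Secondary of T3: V = 21.026 × 599/2034 = 6.1920 V.
I_load = 6.1920/0.0294 = 210.61 A, so P_out = 6.1920 × 210.61 = 1304.1 W.
All ideal ⇒ P_in = P_out, so I_supply = 1304.1/220 = 5.93 A.

I_supply ≈ 5.93 A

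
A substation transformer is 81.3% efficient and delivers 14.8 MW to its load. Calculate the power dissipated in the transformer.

P_in = P_out/η = 1.48×10^7/0.813 = 1.82042×10^7 W.
P_loss = P_in − P_out = 1.82042×10^7 − 1.48×10^7 = 3.40×10^6 W.

P_loss ≈ 3.40×10^6 W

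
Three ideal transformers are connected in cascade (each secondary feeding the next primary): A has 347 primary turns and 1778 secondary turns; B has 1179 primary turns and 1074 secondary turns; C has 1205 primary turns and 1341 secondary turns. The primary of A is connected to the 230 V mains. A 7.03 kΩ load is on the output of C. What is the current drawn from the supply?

I_supply ≈ 0.883 A

After A: V = 230.00 × 1778/347 = 1178.5 V.
After B: V = 1178.5 × 1074/1179 = 1073.5 V.
After C: V = 1073.5 × 1341/1205 = 1194.7 V.
I_load = 1194.7/7030 = 0.16994 A, so P_out = 1194.7 × 0.16994 = 203.03 W.
All ideal ⇒ P_in = P_out, so I_supply = 203.03/230 = 0.883 A.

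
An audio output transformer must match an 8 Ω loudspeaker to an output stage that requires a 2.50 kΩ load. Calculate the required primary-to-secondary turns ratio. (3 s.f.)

N_p/N_s ≈ 17.7

Z_p/Z_s = (N_p/N_s)², so N_p/N_s = √(2500/8) = √312 = 17.7.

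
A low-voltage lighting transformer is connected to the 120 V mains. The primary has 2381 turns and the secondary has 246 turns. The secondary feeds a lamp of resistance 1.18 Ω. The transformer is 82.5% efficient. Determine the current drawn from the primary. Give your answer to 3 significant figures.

I_p ≈ 1.32 A

V_s = 120 × 246/2381 = 12.398 V.
I_s = V_s/R = 12.398/1.18 = 10.507 A.
P_out = V_s I_s = 12.398 × 10.507 = 130.27 W.
P_in = P_out/η = 130.27/0.825 = 157.90 W.
I_p = P_in/V_p = 157.90/120 = 1.32 A.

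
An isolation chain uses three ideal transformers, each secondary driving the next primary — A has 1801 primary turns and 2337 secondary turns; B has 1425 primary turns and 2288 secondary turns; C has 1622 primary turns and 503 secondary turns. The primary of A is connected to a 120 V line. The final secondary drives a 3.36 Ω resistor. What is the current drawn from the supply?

After A: V = 120.00 × 2337/1801 = 155.71 V.
After B: V = 155.71 × 2288/1425 = 250.02 V.
After C: V = 250.02 × 503/1622 = 77.533 V.
I_load = 77.533/3.36 = 23.075 A, so P_out = 77.533 × 23.075 = 1789.1 W.
All ideal ⇒ P_in = P_out, so I_supply = 1789.1/120 = 14.9 A.

I_supply ≈ 14.9 A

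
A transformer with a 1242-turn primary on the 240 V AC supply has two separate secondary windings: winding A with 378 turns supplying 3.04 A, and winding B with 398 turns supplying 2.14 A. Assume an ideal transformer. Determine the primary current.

V_A = 240 × 378/1242 = 73.043 V; V_B = 240 × 398/1242 = 76.908 V.
P_out = V_A I_A + V_B I_B = 73.043×3.04 + 76.908×2.14 = 222.05 + 164.58 = 386.64 W.
Ideal ⇒ P_in = P_out, so I_p = P_out/V_p = 386.64/240 = 1.61 A.

I_p ≈ 1.61 A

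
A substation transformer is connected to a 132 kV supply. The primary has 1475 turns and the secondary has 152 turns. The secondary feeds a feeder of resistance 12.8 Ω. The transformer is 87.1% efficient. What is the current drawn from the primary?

I_p ≈ 126 A

V_s = 132000 × 152/1475 = 13603 V.
I_s = V_s/R = 13603/12.8 = 1062.7 A.
P_out = V_s I_s = 13603 × 1062.7 = 1.4456×10^7 W.
P_in = P_out/η = 1.4456×10^7/0.871 = 1.6597×10^7 W.
I_p = P_in/V_p = 1.6597×10^7/132000 = 126 A.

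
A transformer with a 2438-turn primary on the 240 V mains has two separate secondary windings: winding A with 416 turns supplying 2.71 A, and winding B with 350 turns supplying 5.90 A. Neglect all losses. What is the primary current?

I_p ≈ 1.31 A

V_A = 240 × 416/2438 = 40.952 V; V_B = 240 × 350/2438 = 34.454 V.
P_out = V_A I_A + V_B I_B = 40.952×2.71 + 34.454×5.90 = 110.98 + 203.28 = 314.26 W.
Ideal ⇒ P_in = P_out, so I_p = P_out/V_p = 314.26/240 = 1.31 A.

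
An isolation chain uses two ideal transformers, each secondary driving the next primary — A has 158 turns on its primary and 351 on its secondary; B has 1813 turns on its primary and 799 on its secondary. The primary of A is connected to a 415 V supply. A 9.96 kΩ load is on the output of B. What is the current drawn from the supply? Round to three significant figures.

I_supply ≈ 0.0399 A

Secondary of A: V = 415.00 × 351/158 = 921.93 V.
Secondary of B: V = 921.93 × 799/1813 = 406.30 V.
I_load = 406.30/9960 = 0.040793 A, so P_out = 406.30 × 0.040793 = 16.574 W.
All ideal ⇒ P_in = P_out, so I_supply = 16.574/415 = 0.0399 A.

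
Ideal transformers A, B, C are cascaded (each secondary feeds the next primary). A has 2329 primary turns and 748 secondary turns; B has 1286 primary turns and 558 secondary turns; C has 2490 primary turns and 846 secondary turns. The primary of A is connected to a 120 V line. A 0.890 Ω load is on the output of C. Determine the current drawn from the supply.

I_supply ≈ 0.302 A

Secondary of A: V = 120.00 × 748/2329 = 38.540 V.
Secondary of B: V = 38.540 × 558/1286 = 16.723 V.
Secondary of C: V = 16.723 × 846/2490 = 5.6817 V.
I_load = 5.6817/0.890 = 6.3839 A, so P_out = 5.6817 × 6.3839 = 36.271 W.
All ideal ⇒ P_in = P_out, so I_supply = 36.271/120 = 0.302 A.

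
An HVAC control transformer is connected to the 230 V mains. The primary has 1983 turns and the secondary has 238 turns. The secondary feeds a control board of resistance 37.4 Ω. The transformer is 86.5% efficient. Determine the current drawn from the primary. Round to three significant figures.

V_s = 230 × 238/1983 = 27.605 V.
I_s = V_s/R = 27.605/37.4 = 0.73809 A.
P_out = V_s I_s = 27.605 × 0.73809 = 20.375 W.
P_in = P_out/η = 20.375/0.865 = 23.555 W.
I_p = P_in/V_p = 23.555/230 = 0.102 A.

I_p ≈ 0.102 A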